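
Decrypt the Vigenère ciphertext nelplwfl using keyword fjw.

ivpkcaac

Repeat the key across the ciphertext: fjwfjwfj
n(13)−f(5): 8 → i
e(4)−j(9): -5≡21 → v
l(11)−w(22): -11≡15 → p
p(15)−f(5): 10 → k
l(11)−j(9): 2 → c
w(22)−w(22): 0 → a
f(5)−f(5): 0 → a
l(11)−j(9): 2 → c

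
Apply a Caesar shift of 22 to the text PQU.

P(15): 15+22=37≡11 → L
Q(16): 16+22=38≡12 → M
U(20): 20+22=42≡16 → Q

LMQ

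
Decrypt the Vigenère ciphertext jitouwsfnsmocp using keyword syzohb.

Repeat the key across the ciphertext: syzohbsyzohbsy
j(9)−s(18): -9≡17 → r
i(8)−y(24): -16≡10 → k
t(19)−z(25): -6≡20 → u
o(14)−o(14): 0 → a
u(20)−h(7): 13 → n
w(22)−b(1): 21 → v
s(18)−s(18): 0 → a
f(5)−y(24): -19≡7 → h
n(13)−z(25): -12≡14 → o
s(18)−o(14): 4 → e
m(12)−h(7): 5 → f
o(14)−b(1): 13 → n
c(2)−s(18): -16≡10 → k
p(15)−y(24): -9≡17 → r

rkuanvahoefnkr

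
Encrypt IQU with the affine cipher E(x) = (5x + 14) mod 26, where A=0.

CQK

I(8): 5·8+14=54≡2 → C
Q(16): 5·16+14=94≡16 → Q
U(20): 5·20+14=114≡10 → K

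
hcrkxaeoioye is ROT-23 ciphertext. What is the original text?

h(7): 7−23=-16≡10 → k
c(2): 2−23=-21≡5 → f
r(17): 17−23=-6≡20 → u
k(10): 10−23=-13≡13 → n
x(23): 23−23=0 → a
a(0): 0−23=-23≡3 → d
e(4): 4−23=-19≡7 → h
o(14): 14−23=-9≡17 → r
i(8): 8−23=-15≡11 → l
o(14): 14−23=-9≡17 → r
y(24): 24−23=1 → b
e(4): 4−23=-19≡7 → h

kfunadhrlrbh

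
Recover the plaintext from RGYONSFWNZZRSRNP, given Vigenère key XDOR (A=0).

UDKXQPRFQWLAVOZY

Repeat the key across the ciphertext: XDORXDORXDORXDOR
R(17)−X(23): -6≡20 → U
G(6)−D(3): 3 → D
Y(24)−O(14): 10 → K
O(14)−R(17): -3≡23 → X
N(13)−X(23): -10≡16 → Q
S(18)−D(3): 15 → P
F(5)−O(14): -9≡17 → R
W(22)−R(17): 5 → F
N(13)−X(23): -10≡16 → Q
Z(25)−D(3): 22 → W
Z(25)−O(14): 11 → L
R(17)−R(17): 0 → A
S(18)−X(23): -5≡21 → V
R(17)−D(3): 14 → O
N(13)−O(14): -1≡25 → Z
P(15)−R(17): -2≡24 → Y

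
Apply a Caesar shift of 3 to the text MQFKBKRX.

M(12): 12+3=15 → P
Q(16): 16+3=19 → T
F(5): 5+3=8 → I
K(10): 10+3=13 → N
B(1): 1+3=4 → E
K(10): 10+3=13 → N
R(17): 17+3=20 → U
X(23): 23+3=26≡0 → A

PTINENUA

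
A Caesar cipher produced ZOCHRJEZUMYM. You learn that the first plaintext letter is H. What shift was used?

18

From the crib: Z(25)−H(7)=18, so the shift is 18.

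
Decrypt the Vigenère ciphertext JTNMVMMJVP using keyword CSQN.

HBXZTUWWTX

Repeat the key across the ciphertext: CSQNCSQNCS
J(9)−C(2): 7 → H
T(19)−S(18): 1 → B
N(13)−Q(16): -3≡23 → X
M(12)−N(13): -1≡25 → Z
V(21)−C(2): 19 → T
M(12)−S(18): -6≡20 → U
M(12)−Q(16): -4≡22 → W
J(9)−N(13): -4≡22 → W
V(21)−C(2): 19 → T
P(15)−S(18): -3≡23 → X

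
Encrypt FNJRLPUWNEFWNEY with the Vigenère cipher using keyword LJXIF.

Repeat the key across the message: LJXIFLJXIFLJXIF
F(5)+L(11): 16 → Q
N(13)+J(9): 22 → W
J(9)+X(23): 32≡6 → G
R(17)+I(8): 25 → Z
L(11)+F(5): 16 → Q
P(15)+L(11): 26≡0 → A
U(20)+J(9): 29≡3 → D
W(22)+X(23): 45≡19 → T
N(13)+I(8): 21 → V
E(4)+F(5): 9 → J
F(5)+L(11): 16 → Q
W(22)+J(9): 31≡5 → F
N(13)+X(23): 36≡10 → K
E(4)+I(8): 12 → M
Y(24)+F(5): 29≡3 → D

QWGZQADTVJQFKMD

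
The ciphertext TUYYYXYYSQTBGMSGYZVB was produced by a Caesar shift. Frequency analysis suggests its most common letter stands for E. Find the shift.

The most frequent ciphertext letter is Y (appears 6 times).
Y is position 24; E is position 4.
Shift = 20.

20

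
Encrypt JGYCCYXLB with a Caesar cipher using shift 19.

J(9): 9+19=28≡2 → C
G(6): 6+19=25 → Z
Y(24): 24+19=43≡17 → R
C(2): 2+19=21 → V
C(2): 2+19=21 → V
Y(24): 24+19=43≡17 → R
X(23): 23+19=42≡16 → Q
L(11): 11+19=30≡4 → E
B(1): 1+19=20 → U

CZRVVRQEU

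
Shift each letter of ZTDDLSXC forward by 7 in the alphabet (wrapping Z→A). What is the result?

Z(25): 25+7=32≡6 → G
T(19): 19+7=26≡0 → A
D(3): 3+7=10 → K
D(3): 3+7=10 → K
L(11): 11+7=18 → S
S(18): 18+7=25 → Z
X(23): 23+7=30≡4 → E
C(2): 2+7=9 → J

GAKKSZEJ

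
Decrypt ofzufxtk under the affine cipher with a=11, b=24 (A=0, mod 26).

The inverse of 11 mod 26 is 19, since 11·19=209≡1. Apply D(y)=19·(y−24) mod 26:
o(14): 19·(14−24)=-190≡18 → s
f(5): 19·(5−24)=-361≡3 → d
z(25): 19·(25−24)=19 → t
u(20): 19·(20−24)=-76≡2 → c
f(5): 19·(5−24)=-361≡3 → d
x(23): 19·(23−24)=-19≡7 → h
t(19): 19·(19−24)=-95≡9 → j
k(10): 19·(10−24)=-266≡20 → u

sdtcdhju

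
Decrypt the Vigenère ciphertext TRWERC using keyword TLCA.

Repeat the key across the ciphertext: TLCATL
T(19)−T(19): 0 → A
R(17)−L(11): 6 → G
W(22)−C(2): 20 → U
E(4)−A(0): 4 → E
R(17)−T(19): -2≡24 → Y
C(2)−L(11): -9≡17 → R

AGUEYR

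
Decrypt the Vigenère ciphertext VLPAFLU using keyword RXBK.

Repeat the key across the ciphertext: RXBKRXB
V(21)−R(17): 4 → E
L(11)−X(23): -12≡14 → O
P(15)−B(1): 14 → O
A(0)−K(10): -10≡16 → Q
F(5)−R(17): -12≡14 → O
L(11)−X(23): -12≡14 → O
U(20)−B(1): 19 → T

EOOQOOT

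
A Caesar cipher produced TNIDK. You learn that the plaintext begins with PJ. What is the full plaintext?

From the crib: T(19)−P(15)=4, so the shift is 4.
Subtract 4 from each ciphertext letter:
T(19): 19−4=15 → P
N(13): 13−4=9 → J
I(8): 8−4=4 → E
D(3): 3−4=-1≡25 → Z
K(10): 10−4=6 → G

PJEZG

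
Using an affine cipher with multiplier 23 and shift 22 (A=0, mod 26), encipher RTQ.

R(17): 23·17+22=413≡23 → X
T(19): 23·19+22=459≡17 → R
Q(16): 23·16+22=390≡0 → A

XRA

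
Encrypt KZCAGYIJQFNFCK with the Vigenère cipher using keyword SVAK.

CUCKYTITIANPUF

Repeat the key across the message: SVAKSVAKSVAKSV
K(10)+S(18): 28≡2 → C
Z(25)+V(21): 46≡20 → U
C(2)+A(0): 2 → C
A(0)+K(10): 10 → K
G(6)+S(18): 24 → Y
Y(24)+V(21): 45≡19 → T
I(8)+A(0): 8 → I
J(9)+K(10): 19 → T
Q(16)+S(18): 34≡8 → I
F(5)+V(21): 26≡0 → A
N(13)+A(0): 13 → N
F(5)+K(10): 15 → P
C(2)+S(18): 20 → U
K(10)+V(21): 31≡5 → F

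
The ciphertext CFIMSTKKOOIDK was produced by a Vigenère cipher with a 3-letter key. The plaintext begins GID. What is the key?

Subtract each crib letter from the matching ciphertext letter (mod 26):
C(2)−G(6)=-4≡22 → W
F(5)−I(8)=-3≡23 → X
I(8)−D(3)=5 → F

WXF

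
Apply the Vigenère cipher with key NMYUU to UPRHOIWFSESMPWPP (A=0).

HBPBIVIDMYFYNQJC

Repeat the key across the message: NMYUUNMYUUNMYUUN
U(20)+N(13): 33≡7 → H
P(15)+M(12): 27≡1 → B
R(17)+Y(24): 41≡15 → P
H(7)+U(20): 27≡1 → B
O(14)+U(20): 34≡8 → I
I(8)+N(13): 21 → V
W(22)+M(12): 34≡8 → I
F(5)+Y(24): 29≡3 → D
S(18)+U(20): 38≡12 → M
E(4)+U(20): 24 → Y
S(18)+N(13): 31≡5 → F
M(12)+M(12): 24 → Y
P(15)+Y(24): 39≡13 → N
W(22)+U(20): 42≡16 → Q
P(15)+U(20): 35≡9 → J
P(15)+N(13): 28≡2 → C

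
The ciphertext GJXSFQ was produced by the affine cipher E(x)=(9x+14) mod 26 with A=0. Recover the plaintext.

CLBMZG

The inverse of 9 mod 26 is 3, since 9·3=27≡1. Apply D(y)=3·(y−14) mod 26:
G(6): 3·(6−14)=-24≡2 → C
J(9): 3·(9−14)=-15≡11 → L
X(23): 3·(23−14)=27≡1 → B
S(18): 3·(18−14)=12 → M
F(5): 3·(5−14)=-27≡25 → Z
Q(16): 3·(16−14)=6 → G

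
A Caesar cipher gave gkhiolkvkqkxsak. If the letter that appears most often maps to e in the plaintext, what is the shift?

The most frequent ciphertext letter is k (appears 5 times).
k is position 10; e is position 4.
Shift = 6.

6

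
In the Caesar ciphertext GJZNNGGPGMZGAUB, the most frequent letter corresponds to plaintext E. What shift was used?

2

The most frequent ciphertext letter is G (appears 5 times).
G is position 6; E is position 4.
Shift = 2.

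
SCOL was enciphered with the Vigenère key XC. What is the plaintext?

VARJ

Repeat the key across the ciphertext: XCXC
S(18)−X(23): -5≡21 → V
C(2)−C(2): 0 → A
O(14)−X(23): -9≡17 → R
L(11)−C(2): 9 → J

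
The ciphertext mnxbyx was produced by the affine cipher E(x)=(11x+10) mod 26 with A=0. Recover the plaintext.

The inverse of 11 mod 26 is 19, since 11·19=209≡1. Apply D(y)=19·(y−10) mod 26:
m(12): 19·(12−10)=38≡12 → m
n(13): 19·(13−10)=57≡5 → f
x(23): 19·(23−10)=247≡13 → n
b(1): 19·(1−10)=-171≡11 → l
y(24): 19·(24−10)=266≡6 → g
x(23): 19·(23−10)=247≡13 → n

mfnlgn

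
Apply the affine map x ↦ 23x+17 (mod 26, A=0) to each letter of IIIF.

I(8): 23·8+17=201≡19 → T
I(8): 23·8+17=201≡19 → T
I(8): 23·8+17=201≡19 → T
F(5): 23·5+17=132≡2 → C

TTTC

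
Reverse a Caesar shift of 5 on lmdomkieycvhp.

ghyjhfdztxqck

l(11): 11−5=6 → g
m(12): 12−5=7 → h
d(3): 3−5=-2≡24 → y
o(14): 14−5=9 → j
m(12): 12−5=7 → h
k(10): 10−5=5 → f
i(8): 8−5=3 → d
e(4): 4−5=-1≡25 → z
y(24): 24−5=19 → t
c(2): 2−5=-3≡23 → x
v(21): 21−5=16 → q
h(7): 7−5=2 → c
p(15): 15−5=10 → k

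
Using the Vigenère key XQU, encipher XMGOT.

UCALJ

Repeat the key across the message: XQUXQ
X(23)+X(23): 46≡20 → U
M(12)+Q(16): 28≡2 → C
G(6)+U(20): 26≡0 → A
O(14)+X(23): 37≡11 → L
T(19)+Q(16): 35≡9 → J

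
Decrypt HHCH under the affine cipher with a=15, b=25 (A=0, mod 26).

The inverse of 15 mod 26 is 7, since 15·7=105≡1. Apply D(y)=7·(y−25) mod 26:
H(7): 7·(7−25)=-126≡4 → E
H(7): 7·(7−25)=-126≡4 → E
C(2): 7·(2−25)=-161≡21 → V
H(7): 7·(7−25)=-126≡4 → E

EEVE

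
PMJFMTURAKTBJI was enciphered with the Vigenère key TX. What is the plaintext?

Repeat the key across the ciphertext: TXTXTXTXTXTXTX
P(15)−T(19): -4≡22 → W
M(12)−X(23): -11≡15 → P
J(9)−T(19): -10≡16 → Q
F(5)−X(23): -18≡8 → I
M(12)−T(19): -7≡19 → T
T(19)−X(23): -4≡22 → W
U(20)−T(19): 1 → B
R(17)−X(23): -6≡20 → U
A(0)−T(19): -19≡7 → H
K(10)−X(23): -13≡13 → N
T(19)−T(19): 0 → A
B(1)−X(23): -22≡4 → E
J(9)−T(19): -10≡16 → Q
I(8)−X(23): -15≡11 → L

WPQITWBUHNAEQL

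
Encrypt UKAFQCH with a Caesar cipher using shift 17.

LBRWHTY

U(20): 20+17=37≡11 → L
K(10): 10+17=27≡1 → B
A(0): 0+17=17 → R
F(5): 5+17=22 → W
Q(16): 16+17=33≡7 → H
C(2): 2+17=19 → T
H(7): 7+17=24 → Y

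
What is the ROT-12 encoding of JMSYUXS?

VYEKGJE

J(9): 9+12=21 → V
M(12): 12+12=24 → Y
S(18): 18+12=30≡4 → E
Y(24): 24+12=36≡10 → K
U(20): 20+12=32≡6 → G
X(23): 23+12=35≡9 → J
S(18): 18+12=30≡4 → E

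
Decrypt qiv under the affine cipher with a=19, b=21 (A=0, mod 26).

The inverse of 19 mod 26 is 11, since 19·11=209≡1. Apply D(y)=11·(y−21) mod 26:
q(16): 11·(16−21)=-55≡23 → x
i(8): 11·(8−21)=-143≡13 → n
v(21): 11·(21−21)=0 → a

xna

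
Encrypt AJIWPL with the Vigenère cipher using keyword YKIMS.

YTQIHJ

Repeat the key across the message: YKIMSY
A(0)+Y(24): 24 → Y
J(9)+K(10): 19 → T
I(8)+I(8): 16 → Q
W(22)+M(12): 34≡8 → I
P(15)+S(18): 33≡7 → H
L(11)+Y(24): 35≡9 → J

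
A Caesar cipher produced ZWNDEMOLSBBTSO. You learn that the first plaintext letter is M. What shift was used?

From the crib: Z(25)−M(12)=13, so the shift is 13.

13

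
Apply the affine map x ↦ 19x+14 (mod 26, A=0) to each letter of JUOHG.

J(9): 19·9+14=185≡3 → D
U(20): 19·20+14=394≡4 → E
O(14): 19·14+14=280≡20 → U
H(7): 19·7+14=147≡17 → R
G(6): 19·6+14=128≡24 → Y

DEURY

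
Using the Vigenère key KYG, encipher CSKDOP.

MQQNMV

Repeat the key across the message: KYGKYG
C(2)+K(10): 12 → M
S(18)+Y(24): 42≡16 → Q
K(10)+G(6): 16 → Q
D(3)+K(10): 13 → N
O(14)+Y(24): 38≡12 → M
P(15)+G(6): 21 → V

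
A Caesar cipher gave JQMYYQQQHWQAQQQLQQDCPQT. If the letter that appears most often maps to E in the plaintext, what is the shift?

12

The most frequent ciphertext letter is Q (appears 11 times).
Q is position 16; E is position 4.
Shift = 12.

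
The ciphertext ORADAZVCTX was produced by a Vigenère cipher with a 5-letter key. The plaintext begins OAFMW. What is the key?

ARVRE

Subtract each crib letter from the matching ciphertext letter (mod 26):
O(14)−O(14)=0 → A
R(17)−A(0)=17 → R
A(0)−F(5)=-5≡21 → V
D(3)−M(12)=-9≡17 → R
A(0)−W(22)=-22≡4 → E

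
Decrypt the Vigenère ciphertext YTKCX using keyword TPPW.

Repeat the key across the ciphertext: TPPWT
Y(24)−T(19): 5 → F
T(19)−P(15): 4 → E
K(10)−P(15): -5≡21 → V
C(2)−W(22): -20≡6 → G
X(23)−T(19): 4 → E

FEVGE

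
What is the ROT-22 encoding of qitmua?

q(16): 16+22=38≡12 → m
i(8): 8+22=30≡4 → e
t(19): 19+22=41≡15 → p
m(12): 12+22=34≡8 → i
u(20): 20+22=42≡16 → q
a(0): 0+22=22 → w

mepiqw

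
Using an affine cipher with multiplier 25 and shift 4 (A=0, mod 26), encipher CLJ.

CTV

C(2): 25·2+4=54≡2 → C
L(11): 25·11+4=279≡19 → T
J(9): 25·9+4=229≡21 → V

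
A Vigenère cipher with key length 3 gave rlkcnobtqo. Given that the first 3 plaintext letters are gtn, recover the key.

Subtract each crib letter from the matching ciphertext letter (mod 26):
r(17)−g(6)=11 → l
l(11)−t(19)=-8≡18 → s
k(10)−n(13)=-3≡23 → x

lsx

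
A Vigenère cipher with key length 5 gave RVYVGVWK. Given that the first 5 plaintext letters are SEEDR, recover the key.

Subtract each crib letter from the matching ciphertext letter (mod 26):
R(17)−S(18)=-1≡25 → Z
V(21)−E(4)=17 → R
Y(24)−E(4)=20 → U
V(21)−D(3)=18 → S
G(6)−R(17)=-11≡15 → P

ZRUSP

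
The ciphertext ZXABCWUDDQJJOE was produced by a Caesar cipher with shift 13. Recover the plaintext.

Z(25): 25−13=12 → M
X(23): 23−13=10 → K
A(0): 0−13=-13≡13 → N
B(1): 1−13=-12≡14 → O
C(2): 2−13=-11≡15 → P
W(22): 22−13=9 → J
U(20): 20−13=7 → H
D(3): 3−13=-10≡16 → Q
D(3): 3−13=-10≡16 → Q
Q(16): 16−13=3 → D
J(9): 9−13=-4≡22 → W
J(9): 9−13=-4≡22 → W
O(14): 14−13=1 → B
E(4): 4−13=-9≡17 → R

MKNOPJHQQDWWBR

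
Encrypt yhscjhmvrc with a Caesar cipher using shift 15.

nwhrywbkgr

y(24): 24+15=39≡13 → n
h(7): 7+15=22 → w
s(18): 18+15=33≡7 → h
c(2): 2+15=17 → r
j(9): 9+15=24 → y
h(7): 7+15=22 → w
m(12): 12+15=27≡1 → b
v(21): 21+15=36≡10 → k
r(17): 17+15=32≡6 → g
c(2): 2+15=17 → r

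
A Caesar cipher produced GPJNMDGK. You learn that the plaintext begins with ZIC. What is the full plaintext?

ZICGFWZD

From the crib: G(6)−Z(25)=-19≡7, so the shift is 7.
Subtract 7 from each ciphertext letter:
G(6): 6−7=-1≡25 → Z
P(15): 15−7=8 → I
J(9): 9−7=2 → C
N(13): 13−7=6 → G
M(12): 12−7=5 → F
D(3): 3−7=-4≡22 → W
G(6): 6−7=-1≡25 → Z
K(10): 10−7=3 → D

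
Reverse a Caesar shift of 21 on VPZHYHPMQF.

AUEMDMURVK

V(21): 21−21=0 → A
P(15): 15−21=-6≡20 → U
Z(25): 25−21=4 → E
H(7): 7−21=-14≡12 → M
Y(24): 24−21=3 → D
H(7): 7−21=-14≡12 → M
P(15): 15−21=-6≡20 → U
M(12): 12−21=-9≡17 → R
Q(16): 16−21=-5≡21 → V
F(5): 5−21=-16≡10 → K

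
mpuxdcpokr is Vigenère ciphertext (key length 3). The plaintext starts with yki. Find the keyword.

ofm

Subtract each crib letter from the matching ciphertext letter (mod 26):
m(12)−y(24)=-12≡14 → o
p(15)−k(10)=5 → f
u(20)−i(8)=12 → m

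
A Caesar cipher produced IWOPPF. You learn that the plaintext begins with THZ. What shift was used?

From the crib: I(8)−T(19)=-11≡15, so the shift is 15.

15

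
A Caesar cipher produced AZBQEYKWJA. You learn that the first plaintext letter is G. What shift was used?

From the crib: A(0)−G(6)=-6≡20, so the shift is 20.

20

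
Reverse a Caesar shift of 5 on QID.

LDY

Q(16): 16−5=11 → L
I(8): 8−5=3 → D
D(3): 3−5=-2≡24 → Y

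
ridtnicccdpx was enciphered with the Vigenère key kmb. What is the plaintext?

Repeat the key across the ciphertext: kmbkmbkmbkmb
r(17)−k(10): 7 → h
i(8)−m(12): -4≡22 → w
d(3)−b(1): 2 → c
t(19)−k(10): 9 → j
n(13)−m(12): 1 → b
i(8)−b(1): 7 → h
c(2)−k(10): -8≡18 → s
c(2)−m(12): -10≡16 → q
c(2)−b(1): 1 → b
d(3)−k(10): -7≡19 → t
p(15)−m(12): 3 → d
x(23)−b(1): 22 → w

hwcjbhsqbtdw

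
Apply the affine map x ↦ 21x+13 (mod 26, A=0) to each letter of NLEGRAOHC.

AKTJGNVED

N(13): 21·13+13=286≡0 → A
L(11): 21·11+13=244≡10 → K
E(4): 21·4+13=97≡19 → T
G(6): 21·6+13=139≡9 → J
R(17): 21·17+13=370≡6 → G
A(0): 21·0+13=13 → N
O(14): 21·14+13=307≡21 → V
H(7): 21·7+13=160≡4 → E
C(2): 21·2+13=55≡3 → D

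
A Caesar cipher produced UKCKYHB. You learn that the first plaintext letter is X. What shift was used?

23

From the crib: U(20)−X(23)=-3≡23, so the shift is 23.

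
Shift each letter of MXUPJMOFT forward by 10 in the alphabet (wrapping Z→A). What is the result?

WHEZTWYPD

M(12): 12+10=22 → W
X(23): 23+10=33≡7 → H
U(20): 20+10=30≡4 → E
P(15): 15+10=25 → Z
J(9): 9+10=19 → T
M(12): 12+10=22 → W
O(14): 14+10=24 → Y
F(5): 5+10=15 → P
T(19): 19+10=29≡3 → D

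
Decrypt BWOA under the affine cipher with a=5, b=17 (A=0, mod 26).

The inverse of 5 mod 26 is 21, since 5·21=105≡1. Apply D(y)=21·(y−17) mod 26:
B(1): 21·(1−17)=-336≡2 → C
W(22): 21·(22−17)=105≡1 → B
O(14): 21·(14−17)=-63≡15 → P
A(0): 21·(0−17)=-357≡7 → H

CBPH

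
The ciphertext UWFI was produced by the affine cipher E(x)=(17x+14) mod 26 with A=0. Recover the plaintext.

ICBS

The inverse of 17 mod 26 is 23, since 17·23=391≡1. Apply D(y)=23·(y−14) mod 26:
U(20): 23·(20−14)=138≡8 → I
W(22): 23·(22−14)=184≡2 → C
F(5): 23·(5−14)=-207≡1 → B
I(8): 23·(8−14)=-138≡18 → S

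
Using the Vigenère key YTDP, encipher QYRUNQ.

ORUJLJ

Repeat the key across the message: YTDPYT
Q(16)+Y(24): 40≡14 → O
Y(24)+T(19): 43≡17 → R
R(17)+D(3): 20 → U
U(20)+P(15): 35≡9 → J
N(13)+Y(24): 37≡11 → L
Q(16)+T(19): 35≡9 → J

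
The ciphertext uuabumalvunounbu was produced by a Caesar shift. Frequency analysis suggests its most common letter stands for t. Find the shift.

1

The most frequent ciphertext letter is u (appears 6 times).
u is position 20; t is position 19.
Shift = 1.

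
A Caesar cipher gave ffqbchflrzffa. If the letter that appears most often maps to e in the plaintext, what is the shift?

The most frequent ciphertext letter is f (appears 5 times).
f is position 5; e is position 4.
Shift = 1.

1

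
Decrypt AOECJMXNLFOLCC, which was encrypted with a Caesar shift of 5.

A(0): 0−5=-5≡21 → V
O(14): 14−5=9 → J
E(4): 4−5=-1≡25 → Z
C(2): 2−5=-3≡23 → X
J(9): 9−5=4 → E
M(12): 12−5=7 → H
X(23): 23−5=18 → S
N(13): 13−5=8 → I
L(11): 11−5=6 → G
F(5): 5−5=0 → A
O(14): 14−5=9 → J
L(11): 11−5=6 → G
C(2): 2−5=-3≡23 → X
C(2): 2−5=-3≡23 → X

VJZXEHSIGAJGXX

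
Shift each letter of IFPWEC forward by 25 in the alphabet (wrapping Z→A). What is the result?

I(8): 8+25=33≡7 → H
F(5): 5+25=30≡4 → E
P(15): 15+25=40≡14 → O
W(22): 22+25=47≡21 → V
E(4): 4+25=29≡3 → D
C(2): 2+25=27≡1 → B

HEOVDB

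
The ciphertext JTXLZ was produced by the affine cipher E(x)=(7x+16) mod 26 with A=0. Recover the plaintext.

ZTBDF

The inverse of 7 mod 26 is 15, since 7·15=105≡1. Apply D(y)=15·(y−16) mod 26:
J(9): 15·(9−16)=-105≡25 → Z
T(19): 15·(19−16)=45≡19 → T
X(23): 15·(23−16)=105≡1 → B
L(11): 15·(11−16)=-75≡3 → D
Z(25): 15·(25−16)=135≡5 → F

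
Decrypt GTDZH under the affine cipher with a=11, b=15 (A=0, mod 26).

The inverse of 11 mod 26 is 19, since 11·19=209≡1. Apply D(y)=19·(y−15) mod 26:
G(6): 19·(6−15)=-171≡11 → L
T(19): 19·(19−15)=76≡24 → Y
D(3): 19·(3−15)=-228≡6 → G
Z(25): 19·(25−15)=190≡8 → I
H(7): 19·(7−15)=-152≡4 → E

LYGIE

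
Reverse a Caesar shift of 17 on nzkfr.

n(13): 13−17=-4≡22 → w
z(25): 25−17=8 → i
k(10): 10−17=-7≡19 → t
f(5): 5−17=-12≡14 → o
r(17): 17−17=0 → a

witoa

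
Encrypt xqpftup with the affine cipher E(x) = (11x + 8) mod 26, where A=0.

bcrljur

x(23): 11·23+8=261≡1 → b
q(16): 11·16+8=184≡2 → c
p(15): 11·15+8=173≡17 → r
f(5): 11·5+8=63≡11 → l
t(19): 11·19+8=217≡9 → j
u(20): 11·20+8=228≡20 → u
p(15): 11·15+8=173≡17 → r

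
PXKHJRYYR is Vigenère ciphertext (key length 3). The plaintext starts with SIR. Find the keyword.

Subtract each crib letter from the matching ciphertext letter (mod 26):
P(15)−S(18)=-3≡23 → X
X(23)−I(8)=15 → P
K(10)−R(17)=-7≡19 → T

XPT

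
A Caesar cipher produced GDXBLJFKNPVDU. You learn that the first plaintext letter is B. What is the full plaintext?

BYSWGEAFIKQYP

From the crib: G(6)−B(1)=5, so the shift is 5.
Subtract 5 from each ciphertext letter:
G(6): 6−5=1 → B
D(3): 3−5=-2≡24 → Y
X(23): 23−5=18 → S
B(1): 1−5=-4≡22 → W
L(11): 11−5=6 → G
J(9): 9−5=4 → E
F(5): 5−5=0 → A
K(10): 10−5=5 → F
N(13): 13−5=8 → I
P(15): 15−5=10 → K
V(21): 21−5=16 → Q
D(3): 3−5=-2≡24 → Y
U(20): 20−5=15 → P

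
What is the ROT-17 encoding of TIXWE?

T(19): 19+17=36≡10 → K
I(8): 8+17=25 → Z
X(23): 23+17=40≡14 → O
W(22): 22+17=39≡13 → N
E(4): 4+17=21 → V

KZONV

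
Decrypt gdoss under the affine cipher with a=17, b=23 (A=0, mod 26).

The inverse of 17 mod 26 is 23, since 17·23=391≡1. Apply D(y)=23·(y−23) mod 26:
g(6): 23·(6−23)=-391≡25 → z
d(3): 23·(3−23)=-460≡8 → i
o(14): 23·(14−23)=-207≡1 → b
s(18): 23·(18−23)=-115≡15 → p
s(18): 23·(18−23)=-115≡15 → p

zibpp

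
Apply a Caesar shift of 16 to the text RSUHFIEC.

HIKXVYUS

R(17): 17+16=33≡7 → H
S(18): 18+16=34≡8 → I
U(20): 20+16=36≡10 → K
H(7): 7+16=23 → X
F(5): 5+16=21 → V
I(8): 8+16=24 → Y
E(4): 4+16=20 → U
C(2): 2+16=18 → S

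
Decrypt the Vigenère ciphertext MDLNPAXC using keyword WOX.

QPORBDBO

Repeat the key across the ciphertext: WOXWOXWO
M(12)−W(22): -10≡16 → Q
D(3)−O(14): -11≡15 → P
L(11)−X(23): -12≡14 → O
N(13)−W(22): -9≡17 → R
P(15)−O(14): 1 → B
A(0)−X(23): -23≡3 → D
X(23)−W(22): 1 → B
C(2)−O(14): -12≡14 → O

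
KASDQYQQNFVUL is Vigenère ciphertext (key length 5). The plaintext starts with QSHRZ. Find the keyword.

UILMR

Subtract each crib letter from the matching ciphertext letter (mod 26):
K(10)−Q(16)=-6≡20 → U
A(0)−S(18)=-18≡8 → I
S(18)−H(7)=11 → L
D(3)−R(17)=-14≡12 → M
Q(16)−Z(25)=-9≡17 → R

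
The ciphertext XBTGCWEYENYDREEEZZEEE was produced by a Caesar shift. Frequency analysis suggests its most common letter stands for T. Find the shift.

11

The most frequent ciphertext letter is E (appears 8 times).
E is position 4; T is position 19.
Shift = -15≡11.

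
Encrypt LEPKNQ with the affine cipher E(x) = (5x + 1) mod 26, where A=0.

EVYZOD

L(11): 5·11+1=56≡4 → E
E(4): 5·4+1=21 → V
P(15): 5·15+1=76≡24 → Y
K(10): 5·10+1=51≡25 → Z
N(13): 5·13+1=66≡14 → O
Q(16): 5·16+1=81≡3 → D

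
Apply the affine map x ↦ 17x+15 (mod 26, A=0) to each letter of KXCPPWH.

DQXKKZE

K(10): 17·10+15=185≡3 → D
X(23): 17·23+15=406≡16 → Q
C(2): 17·2+15=49≡23 → X
P(15): 17·15+15=270≡10 → K
P(15): 17·15+15=270≡10 → K
W(22): 17·22+15=389≡25 → Z
H(7): 17·7+15=134≡4 → E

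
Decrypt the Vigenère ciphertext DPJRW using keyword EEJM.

ZLAFS

Repeat the key across the ciphertext: EEJME
D(3)−E(4): -1≡25 → Z
P(15)−E(4): 11 → L
J(9)−J(9): 0 → A
R(17)−M(12): 5 → F
W(22)−E(4): 18 → S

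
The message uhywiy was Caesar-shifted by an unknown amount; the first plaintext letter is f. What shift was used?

15

From the crib: u(20)−f(5)=15, so the shift is 15.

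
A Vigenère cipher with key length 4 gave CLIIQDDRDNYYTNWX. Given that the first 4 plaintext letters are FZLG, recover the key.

XMXC

Subtract each crib letter from the matching ciphertext letter (mod 26):
C(2)−F(5)=-3≡23 → X
L(11)−Z(25)=-14≡12 → M
I(8)−L(11)=-3≡23 → X
I(8)−G(6)=2 → C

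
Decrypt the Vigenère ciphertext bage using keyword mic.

Repeat the key across the ciphertext: micm
b(1)−m(12): -11≡15 → p
a(0)−i(8): -8≡18 → s
g(6)−c(2): 4 → e
e(4)−m(12): -8≡18 → s

pses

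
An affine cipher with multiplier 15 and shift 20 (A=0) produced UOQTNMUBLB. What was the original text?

AKYTDWAXPX

The inverse of 15 mod 26 is 7, since 15·7=105≡1. Apply D(y)=7·(y−20) mod 26:
U(20): 7·(20−20)=0 → A
O(14): 7·(14−20)=-42≡10 → K
Q(16): 7·(16−20)=-28≡24 → Y
T(19): 7·(19−20)=-7≡19 → T
N(13): 7·(13−20)=-49≡3 → D
M(12): 7·(12−20)=-56≡22 → W
U(20): 7·(20−20)=0 → A
B(1): 7·(1−20)=-133≡23 → X
L(11): 7·(11−20)=-63≡15 → P
B(1): 7·(1−20)=-133≡23 → X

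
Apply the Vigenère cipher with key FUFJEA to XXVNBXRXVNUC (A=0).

CRAWFXWRAWYC

Repeat the key across the message: FUFJEAFUFJEA
X(23)+F(5): 28≡2 → C
X(23)+U(20): 43≡17 → R
V(21)+F(5): 26≡0 → A
N(13)+J(9): 22 → W
B(1)+E(4): 5 → F
X(23)+A(0): 23 → X
R(17)+F(5): 22 → W
X(23)+U(20): 43≡17 → R
V(21)+F(5): 26≡0 → A
N(13)+J(9): 22 → W
U(20)+E(4): 24 → Y
C(2)+A(0): 2 → C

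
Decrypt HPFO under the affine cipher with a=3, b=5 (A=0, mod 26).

SMAD

The inverse of 3 mod 26 is 9, since 3·9=27≡1. Apply D(y)=9·(y−5) mod 26:
H(7): 9·(7−5)=18 → S
P(15): 9·(15−5)=90≡12 → M
F(5): 9·(5−5)=0 → A
O(14): 9·(14−5)=81≡3 → D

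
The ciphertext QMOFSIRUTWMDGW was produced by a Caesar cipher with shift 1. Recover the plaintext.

Q(16): 16−1=15 → P
M(12): 12−1=11 → L
O(14): 14−1=13 → N
F(5): 5−1=4 → E
S(18): 18−1=17 → R
I(8): 8−1=7 → H
R(17): 17−1=16 → Q
U(20): 20−1=19 → T
T(19): 19−1=18 → S
W(22): 22−1=21 → V
M(12): 12−1=11 → L
D(3): 3−1=2 → C
G(6): 6−1=5 → F
W(22): 22−1=21 → V

PLNERHQTSVLCFV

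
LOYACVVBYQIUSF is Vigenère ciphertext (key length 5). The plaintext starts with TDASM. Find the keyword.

Subtract each crib letter from the matching ciphertext letter (mod 26):
L(11)−T(19)=-8≡18 → S
O(14)−D(3)=11 → L
Y(24)−A(0)=24 → Y
A(0)−S(18)=-18≡8 → I
C(2)−M(12)=-10≡16 → Q

SLYIQ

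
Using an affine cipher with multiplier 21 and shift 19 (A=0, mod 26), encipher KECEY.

K(10): 21·10+19=229≡21 → V
E(4): 21·4+19=103≡25 → Z
C(2): 21·2+19=61≡9 → J
E(4): 21·4+19=103≡25 → Z
Y(24): 21·24+19=523≡3 → D

VZJZD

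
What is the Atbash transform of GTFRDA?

TGUIWZ

G(6) → T(19)
T(19) → G(6)
F(5) → U(20)
R(17) → I(8)
D(3) → W(22)
A(0) → Z(25)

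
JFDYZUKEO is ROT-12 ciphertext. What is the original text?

XTRMNIYSC

J(9): 9−12=-3≡23 → X
F(5): 5−12=-7≡19 → T
D(3): 3−12=-9≡17 → R
Y(24): 24−12=12 → M
Z(25): 25−12=13 → N
U(20): 20−12=8 → I
K(10): 10−12=-2≡24 → Y
E(4): 4−12=-8≡18 → S
O(14): 14−12=2 → C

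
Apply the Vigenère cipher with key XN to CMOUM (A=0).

Repeat the key across the message: XNXNX
C(2)+X(23): 25 → Z
M(12)+N(13): 25 → Z
O(14)+X(23): 37≡11 → L
U(20)+N(13): 33≡7 → H
M(12)+X(23): 35≡9 → J

ZZLHJ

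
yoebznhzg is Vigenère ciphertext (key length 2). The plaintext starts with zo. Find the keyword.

Subtract each crib letter from the matching ciphertext letter (mod 26):
y(24)−z(25)=-1≡25 → z
o(14)−o(14)=0 → a

za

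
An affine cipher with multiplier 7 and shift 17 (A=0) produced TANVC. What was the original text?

EFSIJ

The inverse of 7 mod 26 is 15, since 7·15=105≡1. Apply D(y)=15·(y−17) mod 26:
T(19): 15·(19−17)=30≡4 → E
A(0): 15·(0−17)=-255≡5 → F
N(13): 15·(13−17)=-60≡18 → S
V(21): 15·(21−17)=60≡8 → I
C(2): 15·(2−17)=-225≡9 → J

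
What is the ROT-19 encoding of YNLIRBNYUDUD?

RGEBKUGRNWNW

Y(24): 24+19=43≡17 → R
N(13): 13+19=32≡6 → G
L(11): 11+19=30≡4 → E
I(8): 8+19=27≡1 → B
R(17): 17+19=36≡10 → K
B(1): 1+19=20 → U
N(13): 13+19=32≡6 → G
Y(24): 24+19=43≡17 → R
U(20): 20+19=39≡13 → N
D(3): 3+19=22 → W
U(20): 20+19=39≡13 → N
D(3): 3+19=22 → W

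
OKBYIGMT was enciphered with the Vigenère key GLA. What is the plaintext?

Repeat the key across the ciphertext: GLAGLAGL
O(14)−G(6): 8 → I
K(10)−L(11): -1≡25 → Z
B(1)−A(0): 1 → B
Y(24)−G(6): 18 → S
I(8)−L(11): -3≡23 → X
G(6)−A(0): 6 → G
M(12)−G(6): 6 → G
T(19)−L(11): 8 → I

IZBSXGGI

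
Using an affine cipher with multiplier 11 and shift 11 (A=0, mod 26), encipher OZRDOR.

O(14): 11·14+11=165≡9 → J
Z(25): 11·25+11=286≡0 → A
R(17): 11·17+11=198≡16 → Q
D(3): 11·3+11=44≡18 → S
O(14): 11·14+11=165≡9 → J
R(17): 11·17+11=198≡16 → Q

JAQSJQ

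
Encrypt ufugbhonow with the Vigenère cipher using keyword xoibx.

Repeat the key across the message: xoibxxoibx
u(20)+x(23): 43≡17 → r
f(5)+o(14): 19 → t
u(20)+i(8): 28≡2 → c
g(6)+b(1): 7 → h
b(1)+x(23): 24 → y
h(7)+x(23): 30≡4 → e
o(14)+o(14): 28≡2 → c
n(13)+i(8): 21 → v
o(14)+b(1): 15 → p
w(22)+x(23): 45≡19 → t

rtchyecvpt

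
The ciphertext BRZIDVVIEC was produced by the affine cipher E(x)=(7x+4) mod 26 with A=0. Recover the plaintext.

HNDILVVIAW

The inverse of 7 mod 26 is 15, since 7·15=105≡1. Apply D(y)=15·(y−4) mod 26:
B(1): 15·(1−4)=-45≡7 → H
R(17): 15·(17−4)=195≡13 → N
Z(25): 15·(25−4)=315≡3 → D
I(8): 15·(8−4)=60≡8 → I
D(3): 15·(3−4)=-15≡11 → L
V(21): 15·(21−4)=255≡21 → V
V(21): 15·(21−4)=255≡21 → V
I(8): 15·(8−4)=60≡8 → I
E(4): 15·(4−4)=0 → A
C(2): 15·(2−4)=-30≡22 → W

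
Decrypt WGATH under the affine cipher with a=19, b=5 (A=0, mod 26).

FLXYW

The inverse of 19 mod 26 is 11, since 19·11=209≡1. Apply D(y)=11·(y−5) mod 26:
W(22): 11·(22−5)=187≡5 → F
G(6): 11·(6−5)=11 → L
A(0): 11·(0−5)=-55≡23 → X
T(19): 11·(19−5)=154≡24 → Y
H(7): 11·(7−5)=22 → W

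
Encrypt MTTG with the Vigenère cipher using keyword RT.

Repeat the key across the message: RTRT
M(12)+R(17): 29≡3 → D
T(19)+T(19): 38≡12 → M
T(19)+R(17): 36≡10 → K
G(6)+T(19): 25 → Z

DMKZ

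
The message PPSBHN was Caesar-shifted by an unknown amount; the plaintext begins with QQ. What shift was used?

From the crib: P(15)−Q(16)=-1≡25, so the shift is 25.

25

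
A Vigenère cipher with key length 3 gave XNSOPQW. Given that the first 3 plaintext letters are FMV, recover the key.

SBX

Subtract each crib letter from the matching ciphertext letter (mod 26):
X(23)−F(5)=18 → S
N(13)−M(12)=1 → B
S(18)−V(21)=-3≡23 → X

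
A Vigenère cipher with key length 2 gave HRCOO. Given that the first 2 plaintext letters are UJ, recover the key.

NI

Subtract each crib letter from the matching ciphertext letter (mod 26):
H(7)−U(20)=-13≡13 → N
R(17)−J(9)=8 → I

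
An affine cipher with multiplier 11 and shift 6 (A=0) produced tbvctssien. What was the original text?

njzcnuumod

The inverse of 11 mod 26 is 19, since 11·19=209≡1. Apply D(y)=19·(y−6) mod 26:
t(19): 19·(19−6)=247≡13 → n
b(1): 19·(1−6)=-95≡9 → j
v(21): 19·(21−6)=285≡25 → z
c(2): 19·(2−6)=-76≡2 → c
t(19): 19·(19−6)=247≡13 → n
s(18): 19·(18−6)=228≡20 → u
s(18): 19·(18−6)=228≡20 → u
i(8): 19·(8−6)=38≡12 → m
e(4): 19·(4−6)=-38≡14 → o
n(13): 19·(13−6)=133≡3 → d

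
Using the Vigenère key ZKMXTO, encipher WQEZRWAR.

Repeat the key across the message: ZKMXTOZK
W(22)+Z(25): 47≡21 → V
Q(16)+K(10): 26≡0 → A
E(4)+M(12): 16 → Q
Z(25)+X(23): 48≡22 → W
R(17)+T(19): 36≡10 → K
W(22)+O(14): 36≡10 → K
A(0)+Z(25): 25 → Z
R(17)+K(10): 27≡1 → B

VAQWKKZB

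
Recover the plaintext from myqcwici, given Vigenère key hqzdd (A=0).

firztbmj

Repeat the key across the ciphertext: hqzddhqz
m(12)−h(7): 5 → f
y(24)−q(16): 8 → i
q(16)−z(25): -9≡17 → r
c(2)−d(3): -1≡25 → z
w(22)−d(3): 19 → t
i(8)−h(7): 1 → b
c(2)−q(16): -14≡12 → m
i(8)−z(25): -17≡9 → j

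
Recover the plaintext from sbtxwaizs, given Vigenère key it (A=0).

kileohagk

Repeat the key across the ciphertext: ititititi
s(18)−i(8): 10 → k
b(1)−t(19): -18≡8 → i
t(19)−i(8): 11 → l
x(23)−t(19): 4 → e
w(22)−i(8): 14 → o
a(0)−t(19): -19≡7 → h
i(8)−i(8): 0 → a
z(25)−t(19): 6 → g
s(18)−i(8): 10 → k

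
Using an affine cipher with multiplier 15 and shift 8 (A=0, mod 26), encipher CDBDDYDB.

MBXBBEBX

C(2): 15·2+8=38≡12 → M
D(3): 15·3+8=53≡1 → B
B(1): 15·1+8=23 → X
D(3): 15·3+8=53≡1 → B
D(3): 15·3+8=53≡1 → B
Y(24): 15·24+8=368≡4 → E
D(3): 15·3+8=53≡1 → B
B(1): 15·1+8=23 → X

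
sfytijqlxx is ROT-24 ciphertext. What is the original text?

s(18): 18−24=-6≡20 → u
f(5): 5−24=-19≡7 → h
y(24): 24−24=0 → a
t(19): 19−24=-5≡21 → v
i(8): 8−24=-16≡10 → k
j(9): 9−24=-15≡11 → l
q(16): 16−24=-8≡18 → s
l(11): 11−24=-13≡13 → n
x(23): 23−24=-1≡25 → z
x(23): 23−24=-1≡25 → z

uhavklsnzz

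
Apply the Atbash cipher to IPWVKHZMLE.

RKDEPSANOV

I(8) → R(17)
P(15) → K(10)
W(22) → D(3)
V(21) → E(4)
K(10) → P(15)
H(7) → S(18)
Z(25) → A(0)
M(12) → N(13)
L(11) → O(14)
E(4) → V(21)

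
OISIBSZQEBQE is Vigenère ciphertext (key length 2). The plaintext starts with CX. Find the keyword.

ML

Subtract each crib letter from the matching ciphertext letter (mod 26):
O(14)−C(2)=12 → M
I(8)−X(23)=-15≡11 → L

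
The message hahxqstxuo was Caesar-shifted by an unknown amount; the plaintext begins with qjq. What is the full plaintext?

From the crib: h(7)−q(16)=-9≡17, so the shift is 17.
Subtract 17 from each ciphertext letter:
h(7): 7−17=-10≡16 → q
a(0): 0−17=-17≡9 → j
h(7): 7−17=-10≡16 → q
x(23): 23−17=6 → g
q(16): 16−17=-1≡25 → z
s(18): 18−17=1 → b
t(19): 19−17=2 → c
x(23): 23−17=6 → g
u(20): 20−17=3 → d
o(14): 14−17=-3≡23 → x

qjqgzbcgdx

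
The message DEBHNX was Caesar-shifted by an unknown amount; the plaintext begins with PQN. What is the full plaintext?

From the crib: D(3)−P(15)=-12≡14, so the shift is 14.
Subtract 14 from each ciphertext letter:
D(3): 3−14=-11≡15 → P
E(4): 4−14=-10≡16 → Q
B(1): 1−14=-13≡13 → N
H(7): 7−14=-7≡19 → T
N(13): 13−14=-1≡25 → Z
X(23): 23−14=9 → J

PQNTZJ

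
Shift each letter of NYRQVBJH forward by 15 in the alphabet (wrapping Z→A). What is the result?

N(13): 13+15=28≡2 → C
Y(24): 24+15=39≡13 → N
R(17): 17+15=32≡6 → G
Q(16): 16+15=31≡5 → F
V(21): 21+15=36≡10 → K
B(1): 1+15=16 → Q
J(9): 9+15=24 → Y
H(7): 7+15=22 → W

CNGFKQYW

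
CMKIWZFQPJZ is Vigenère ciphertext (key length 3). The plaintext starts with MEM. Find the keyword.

QIY

Subtract each crib letter from the matching ciphertext letter (mod 26):
C(2)−M(12)=-10≡16 → Q
M(12)−E(4)=8 → I
K(10)−M(12)=-2≡24 → Y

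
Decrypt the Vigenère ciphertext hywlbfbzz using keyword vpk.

mjmqmvgkp

Repeat the key across the ciphertext: vpkvpkvpk
h(7)−v(21): -14≡12 → m
y(24)−p(15): 9 → j
w(22)−k(10): 12 → m
l(11)−v(21): -10≡16 → q
b(1)−p(15): -14≡12 → m
f(5)−k(10): -5≡21 → v
b(1)−v(21): -20≡6 → g
z(25)−p(15): 10 → k
z(25)−k(10): 15 → p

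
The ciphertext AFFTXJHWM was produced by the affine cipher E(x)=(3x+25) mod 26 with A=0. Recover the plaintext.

The inverse of 3 mod 26 is 9, since 3·9=27≡1. Apply D(y)=9·(y−25) mod 26:
A(0): 9·(0−25)=-225≡9 → J
F(5): 9·(5−25)=-180≡2 → C
F(5): 9·(5−25)=-180≡2 → C
T(19): 9·(19−25)=-54≡24 → Y
X(23): 9·(23−25)=-18≡8 → I
J(9): 9·(9−25)=-144≡12 → M
H(7): 9·(7−25)=-162≡20 → U
W(22): 9·(22−25)=-27≡25 → Z
M(12): 9·(12−25)=-117≡13 → N

JCCYIMUZN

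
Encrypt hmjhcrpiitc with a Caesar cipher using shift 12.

tyvtodbuufo

h(7): 7+12=19 → t
m(12): 12+12=24 → y
j(9): 9+12=21 → v
h(7): 7+12=19 → t
c(2): 2+12=14 → o
r(17): 17+12=29≡3 → d
p(15): 15+12=27≡1 → b
i(8): 8+12=20 → u
i(8): 8+12=20 → u
t(19): 19+12=31≡5 → f
c(2): 2+12=14 → o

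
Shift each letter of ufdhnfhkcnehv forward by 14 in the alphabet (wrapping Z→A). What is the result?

itrvbtvyqbsvj

u(20): 20+14=34≡8 → i
f(5): 5+14=19 → t
d(3): 3+14=17 → r
h(7): 7+14=21 → v
n(13): 13+14=27≡1 → b
f(5): 5+14=19 → t
h(7): 7+14=21 → v
k(10): 10+14=24 → y
c(2): 2+14=16 → q
n(13): 13+14=27≡1 → b
e(4): 4+14=18 → s
h(7): 7+14=21 → v
v(21): 21+14=35≡9 → j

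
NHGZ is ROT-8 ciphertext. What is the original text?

FZYR

N(13): 13−8=5 → F
H(7): 7−8=-1≡25 → Z
G(6): 6−8=-2≡24 → Y
Z(25): 25−8=17 → R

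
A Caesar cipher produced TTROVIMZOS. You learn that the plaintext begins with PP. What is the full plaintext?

From the crib: T(19)−P(15)=4, so the shift is 4.
Subtract 4 from each ciphertext letter:
T(19): 19−4=15 → P
T(19): 19−4=15 → P
R(17): 17−4=13 → N
O(14): 14−4=10 → K
V(21): 21−4=17 → R
I(8): 8−4=4 → E
M(12): 12−4=8 → I
Z(25): 25−4=21 → V
O(14): 14−4=10 → K
S(18): 18−4=14 → O

PPNKREIVKO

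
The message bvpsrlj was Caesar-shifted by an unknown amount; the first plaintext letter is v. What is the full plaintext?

From the crib: b(1)−v(21)=-20≡6, so the shift is 6.
Subtract 6 from each ciphertext letter:
b(1): 1−6=-5≡21 → v
v(21): 21−6=15 → p
p(15): 15−6=9 → j
s(18): 18−6=12 → m
r(17): 17−6=11 → l
l(11): 11−6=5 → f
j(9): 9−6=3 → d

vpjmlfd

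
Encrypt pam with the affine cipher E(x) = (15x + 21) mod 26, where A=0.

p(15): 15·15+21=246≡12 → m
a(0): 15·0+21=21 → v
m(12): 15·12+21=201≡19 → t

mvt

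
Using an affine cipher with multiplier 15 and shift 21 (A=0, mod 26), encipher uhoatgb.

jwxvuhk

u(20): 15·20+21=321≡9 → j
h(7): 15·7+21=126≡22 → w
o(14): 15·14+21=231≡23 → x
a(0): 15·0+21=21 → v
t(19): 15·19+21=306≡20 → u
g(6): 15·6+21=111≡7 → h
b(1): 15·1+21=36≡10 → k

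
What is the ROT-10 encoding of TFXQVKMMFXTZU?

T(19): 19+10=29≡3 → D
F(5): 5+10=15 → P
X(23): 23+10=33≡7 → H
Q(16): 16+10=26≡0 → A
V(21): 21+10=31≡5 → F
K(10): 10+10=20 → U
M(12): 12+10=22 → W
M(12): 12+10=22 → W
F(5): 5+10=15 → P
X(23): 23+10=33≡7 → H
T(19): 19+10=29≡3 → D
Z(25): 25+10=35≡9 → J
U(20): 20+10=30≡4 → E

DPHAFUWWPHDJE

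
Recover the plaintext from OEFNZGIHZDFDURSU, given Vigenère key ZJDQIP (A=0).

Repeat the key across the ciphertext: ZJDQIPZJDQIPZJDQ
O(14)−Z(25): -11≡15 → P
E(4)−J(9): -5≡21 → V
F(5)−D(3): 2 → C
N(13)−Q(16): -3≡23 → X
Z(25)−I(8): 17 → R
G(6)−P(15): -9≡17 → R
I(8)−Z(25): -17≡9 → J
H(7)−J(9): -2≡24 → Y
Z(25)−D(3): 22 → W
D(3)−Q(16): -13≡13 → N
F(5)−I(8): -3≡23 → X
D(3)−P(15): -12≡14 → O
U(20)−Z(25): -5≡21 → V
R(17)−J(9): 8 → I
S(18)−D(3): 15 → P
U(20)−Q(16): 4 → E

PVCXRRJYWNXOVIPE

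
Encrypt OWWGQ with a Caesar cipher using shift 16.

EMMWG

O(14): 14+16=30≡4 → E
W(22): 22+16=38≡12 → M
W(22): 22+16=38≡12 → M
G(6): 6+16=22 → W
Q(16): 16+16=32≡6 → G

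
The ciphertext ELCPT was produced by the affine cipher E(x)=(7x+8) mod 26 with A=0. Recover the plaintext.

The inverse of 7 mod 26 is 15, since 7·15=105≡1. Apply D(y)=15·(y−8) mod 26:
E(4): 15·(4−8)=-60≡18 → S
L(11): 15·(11−8)=45≡19 → T
C(2): 15·(2−8)=-90≡14 → O
P(15): 15·(15−8)=105≡1 → B
T(19): 15·(19−8)=165≡9 → J

STOBJ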